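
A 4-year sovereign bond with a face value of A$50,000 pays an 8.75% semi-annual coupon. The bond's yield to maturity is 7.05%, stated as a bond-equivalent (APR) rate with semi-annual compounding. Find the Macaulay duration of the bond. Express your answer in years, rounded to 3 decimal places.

3.477 years

Periodic yield y = 0.03525. Discount each cash flow and weight by its period:
  t   CF        PV=CF/(1+0.03525)^t    t·PV
  1     2,187.50     2,113.0162     2,113.0162
  2     2,187.50     2,041.0685     4,082.1370
  3     2,187.50     1,971.5706     5,914.7119
  4     2,187.50     1,904.4392     7,617.7567
  5     2,187.50     1,839.5935     9,197.9675
  6     2,187.50     1,776.9558    10,661.7348
  7     2,187.50     1,716.4509    12,015.1564
  8    52,187.50    39,555.2906   316,442.3248
  Σ                 52,918.3853   368,044.8053
Price P = Σ PV = 52,918.3853.
Macaulay duration = Σ(t·PV) / P = 368,044.8053 / 52,918.3853 = 6.95495 half-year periods.
In years: 6.95495 / 2 = 3.47748 years.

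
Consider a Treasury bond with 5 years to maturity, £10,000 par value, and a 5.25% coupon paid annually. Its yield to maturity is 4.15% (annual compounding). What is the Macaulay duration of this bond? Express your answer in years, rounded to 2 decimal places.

4.54 years

Periodic yield y = 0.0415. Discount each cash flow and weight by its year:
  t   CF        PV=CF/(1+0.0415)^t    t·PV
  1       525.00       504.0807       504.0807
  2       525.00       483.9949       967.9897
  3       525.00       464.7094     1,394.1283
  4       525.00       446.1924     1,784.7698
  5    10,525.00     8,588.6664    42,943.3319
  Σ                 10,487.6438    47,594.3003
Price P = Σ PV = 10,487.6438.
Macaulay duration = Σ(t·PV) / P = 47,594.3003 / 10,487.6438 = 4.53813 years.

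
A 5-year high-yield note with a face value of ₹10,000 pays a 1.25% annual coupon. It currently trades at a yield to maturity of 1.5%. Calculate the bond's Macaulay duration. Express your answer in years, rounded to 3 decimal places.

4.877 years

Periodic yield y = 0.015. Discount each cash flow and weight by its year:
  t   CF        PV=CF/(1+0.015)^t    t·PV
  1       125.00       123.1527       123.1527
  2       125.00       121.3327       242.6654
  3       125.00       119.5396       358.6189
  4       125.00       117.7730       471.0921
  5    10,125.00     9,398.6358    46,993.1790
  Σ                  9,880.4339    48,188.7081
Price P = Σ PV = 9,880.4339.
Macaulay duration = Σ(t·PV) / P = 48,188.7081 / 9,880.4339 = 4.87719 years.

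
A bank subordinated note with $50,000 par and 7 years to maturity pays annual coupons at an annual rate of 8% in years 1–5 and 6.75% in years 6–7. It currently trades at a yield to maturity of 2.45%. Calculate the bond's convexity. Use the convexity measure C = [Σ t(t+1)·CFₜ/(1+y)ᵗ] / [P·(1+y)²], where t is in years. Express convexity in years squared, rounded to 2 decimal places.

With y = 0.0245:
  t   CF        PV=CF/(1+0.0245)^t    t·PV        t(t+1)·PV
  1     4,000.00     3,904.3436     3,904.3436       7,808.6872
  2     4,000.00     3,810.9747     7,621.9494      22,865.8482
  3     4,000.00     3,719.8387    11,159.5160      44,638.0639
  4     4,000.00     3,630.8820    14,523.5282      72,617.6409
  5     4,000.00     3,544.0528    17,720.2638     106,321.5826
  6     3,375.00     2,918.7843    17,512.7058     122,588.9404
  7    53,375.00    45,056.1573   315,393.1008   2,523,144.8061
  Σ                 66,585.0333   387,835.4074   2,899,985.5692
P = 66,585.0333.
Convexity = Σ t(t+1)·PV / [P·(1+y)²] = 2,899,985.5692 / (66,585.0333 × 1.049600) = 41.49495.

41.49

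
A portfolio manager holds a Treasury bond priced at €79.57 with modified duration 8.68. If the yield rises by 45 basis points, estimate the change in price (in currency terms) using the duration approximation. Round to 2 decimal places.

-€3.11

Duration approximation: ΔP/P ≈ -D_mod · Δy = -8.68 × (+0.0045) = -0.039060.
ΔP ≈ 79.57 × (-0.039060) = -3.1080042.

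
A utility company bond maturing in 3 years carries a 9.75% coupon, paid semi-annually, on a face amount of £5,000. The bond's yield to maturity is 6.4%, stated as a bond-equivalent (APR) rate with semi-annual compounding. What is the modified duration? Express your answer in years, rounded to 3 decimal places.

Periodic yield y = 0.032. First find Macaulay duration:
  t   CF        PV=CF/(1+0.032)^t    t·PV
  1       243.75       236.1919       236.1919
  2       243.75       228.8681       457.7362
  3       243.75       221.7714       665.3142
  4       243.75       214.8948       859.5791
  5       243.75       208.2314     1,041.1568
  6     5,243.75     4,340.7402    26,044.4413
  Σ                  5,450.6977    29,304.4193
P = 5,450.6977; Macaulay duration = 29,304.4193 / 5,450.6977 = 5.37627 half-year periods = 2.68813 years.
Modified duration = D_Mac / (1 + y) = 2.68813 / 1.032 = 2.60478 years.

2.605 years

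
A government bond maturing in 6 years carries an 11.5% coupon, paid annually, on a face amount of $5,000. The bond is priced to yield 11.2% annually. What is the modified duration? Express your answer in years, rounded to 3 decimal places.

Periodic yield y = 0.112. First find Macaulay duration:
  t   CF        PV=CF/(1+0.112)^t    t·PV
  1       575.00       517.0863       517.0863
  2       575.00       465.0057       930.0114
  3       575.00       418.1706     1,254.5118
  4       575.00       376.0527     1,504.2107
  5       575.00       338.1769     1,690.8844
  6     5,575.00     2,948.6019    17,691.6117
  Σ                  5,063.0941    23,588.3163
P = 5,063.0941; Macaulay duration = 23,588.3163 / 5,063.0941 = 4.65887 years.
Modified duration = D_Mac / (1 + y) = 4.65887 / 1.112 = 4.18963 years.

4.190 years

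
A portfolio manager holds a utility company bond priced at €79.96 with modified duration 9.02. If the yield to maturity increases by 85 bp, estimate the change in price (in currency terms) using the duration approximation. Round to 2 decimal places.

-€6.13

Duration approximation: ΔP/P ≈ -D_mod · Δy = -9.02 × (+0.0085) = -0.076670.
ΔP ≈ 79.96 × (-0.076670) = -6.1305332.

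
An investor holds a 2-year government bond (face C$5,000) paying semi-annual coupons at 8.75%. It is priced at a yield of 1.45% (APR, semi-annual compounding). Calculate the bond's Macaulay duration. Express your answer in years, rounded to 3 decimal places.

1.887 years

Periodic yield y = 0.00725. Discount each cash flow and weight by its period:
  t   CF        PV=CF/(1+0.00725)^t    t·PV
  1       218.75       217.1755       217.1755
  2       218.75       215.6123       431.2246
  3       218.75       214.0604       642.1811
  4     5,218.75     5,070.1101    20,280.4403
  Σ                  5,716.9582    21,571.0214
Price P = Σ PV = 5,716.9582.
Macaulay duration = Σ(t·PV) / P = 21,571.0214 / 5,716.9582 = 3.77316 half-year periods.
In years: 3.77316 / 2 = 1.88658 years.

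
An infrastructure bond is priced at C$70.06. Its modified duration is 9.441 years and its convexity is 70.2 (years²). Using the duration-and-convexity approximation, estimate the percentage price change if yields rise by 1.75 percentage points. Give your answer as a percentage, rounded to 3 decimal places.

Duration effect: -D_mod·Δy = -9.441 × (+0.0175) = -0.1652175
Convexity effect: ½·C·(Δy)² = 0.5 × 70.2 × (0.0175)² = +0.010749375
ΔP/P ≈ -0.1652175 + 0.010749375 = -0.154468125
= -15.4468125%.

-15.447%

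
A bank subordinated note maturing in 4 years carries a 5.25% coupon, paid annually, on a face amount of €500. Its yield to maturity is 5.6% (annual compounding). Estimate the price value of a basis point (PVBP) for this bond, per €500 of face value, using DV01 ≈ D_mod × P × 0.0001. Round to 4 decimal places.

€0.1734

Periodic yield y = 0.056.
  t   CF        PV=CF/(1+0.056)^t    t·PV
  1        26.25        24.8580        24.8580
  2        26.25        23.5397        47.0795
  3        26.25        22.2914        66.8742
  4       526.25       423.1910     1,692.7641
  Σ                    493.8801     1,831.5757
P = 493.8801; D_Mac = 3.70854 yrs; D_mod = 3.51188 yrs.
DV01 ≈ 3.51188 × 493.8801 × 0.0001 = 0.173445.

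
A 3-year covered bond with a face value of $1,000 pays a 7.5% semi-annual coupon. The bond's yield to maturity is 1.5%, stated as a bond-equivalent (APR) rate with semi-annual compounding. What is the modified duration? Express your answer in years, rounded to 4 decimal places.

2.7443 years

Periodic yield y = 0.0075. First find Macaulay duration:
  t   CF        PV=CF/(1+0.0075)^t    t·PV
  1        37.50        37.2208        37.2208
  2        37.50        36.9438        73.8875
  3        37.50        36.6687       110.0062
  4        37.50        36.3958       145.5831
  5        37.50        36.1248       180.6242
  6     1,037.50       992.0139     5,952.0837
  Σ                  1,175.3679     6,499.4056
P = 1,175.3679; Macaulay duration = 6,499.4056 / 1,175.3679 = 5.52968 half-year periods = 2.76484 years.
Modified duration = D_Mac / (1 + y) = 2.76484 / 1.0075 = 2.74426 years.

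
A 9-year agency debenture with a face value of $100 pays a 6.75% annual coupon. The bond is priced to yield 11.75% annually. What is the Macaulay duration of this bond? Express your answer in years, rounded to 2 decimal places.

Periodic yield y = 0.1175. Discount each cash flow and weight by its year:
  t   CF        PV=CF/(1+0.1175)^t    t·PV
  1         6.75         6.0403         6.0403
  2         6.75         5.4052        10.8103
  3         6.75         4.8368        14.5105
  4         6.75         4.3283        17.3131
  5         6.75         3.8732        19.3658
  6         6.75         3.4659        20.7955
  7         6.75         3.1015        21.7105
  8         6.75         2.7754        22.2031
  9       106.75        39.2772       353.4945
  Σ                     73.1037       486.2435
Price P = Σ PV = 73.1037.
Macaulay duration = Σ(t·PV) / P = 486.2435 / 73.1037 = 6.65143 years.

6.65 years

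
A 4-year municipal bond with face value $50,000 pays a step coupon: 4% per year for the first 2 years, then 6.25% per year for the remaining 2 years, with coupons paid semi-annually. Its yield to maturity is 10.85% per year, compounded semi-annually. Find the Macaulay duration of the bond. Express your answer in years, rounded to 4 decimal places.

Periodic yield y = 0.05425. Discount each cash flow and weight by its period:
  t   CF        PV=CF/(1+0.05425)^t    t·PV
  1     1,000.00       948.5416       948.5416
  2     1,000.00       899.7312     1,799.4624
  3     1,000.00       853.4325     2,560.2975
  4     1,000.00       809.5162     3,238.0649
  5     1,562.50     1,199.7810     5,998.9050
  6     1,562.50     1,138.0422     6,828.2532
  7     1,562.50     1,079.4804     7,556.3627
  8    51,562.50    33,789.7585   270,318.0684
  Σ                 40,718.2837   299,247.9557
Price P = Σ PV = 40,718.2837.
Macaulay duration = Σ(t·PV) / P = 299,247.9557 / 40,718.2837 = 7.34923 half-year periods.
In years: 7.34923 / 2 = 3.67461 years.

3.6746 years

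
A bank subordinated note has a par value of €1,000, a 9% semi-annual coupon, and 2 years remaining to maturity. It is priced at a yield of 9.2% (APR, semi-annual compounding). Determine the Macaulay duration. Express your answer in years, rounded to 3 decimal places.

1.874 years

Periodic yield y = 0.046. Discount each cash flow and weight by its period:
  t   CF        PV=CF/(1+0.046)^t    t·PV
  1        45.00        43.0210        43.0210
  2        45.00        41.1291        82.2582
  3        45.00        39.3204       117.9611
  4     1,045.00       872.9504     3,491.8015
  Σ                    996.4209     3,735.0418
Price P = Σ PV = 996.4209.
Macaulay duration = Σ(t·PV) / P = 3,735.0418 / 996.4209 = 3.74846 half-year periods.
In years: 3.74846 / 2 = 1.87423 years.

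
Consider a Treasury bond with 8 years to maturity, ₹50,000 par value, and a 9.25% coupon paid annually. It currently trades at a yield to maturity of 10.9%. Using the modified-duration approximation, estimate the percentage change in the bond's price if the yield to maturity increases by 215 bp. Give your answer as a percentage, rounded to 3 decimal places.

-11.422%

Periodic yield y = 0.109. Modified duration first:
  t   CF        PV=CF/(1+0.109)^t    t·PV
  1     4,625.00     4,170.4238     4,170.4238
  2     4,625.00     3,760.5264     7,521.0528
  3     4,625.00     3,390.9165    10,172.7496
  4     4,625.00     3,057.6344    12,230.5375
  5     4,625.00     2,757.1094    13,785.5472
  6     4,625.00     2,486.1221    14,916.7328
  7     4,625.00     2,241.7693    15,692.3850
  8    54,625.00    23,874.7636   190,998.1091
  Σ                 45,739.2656   269,487.5379
P = 45,739.2656; D_Mac = 5.89182 yrs; D_mod = 5.89182/(1+0.109) = 5.31273 yrs.
ΔP/P ≈ -D_mod · Δy = -5.31273 × (+0.0215) = -0.114224 = -11.4224%.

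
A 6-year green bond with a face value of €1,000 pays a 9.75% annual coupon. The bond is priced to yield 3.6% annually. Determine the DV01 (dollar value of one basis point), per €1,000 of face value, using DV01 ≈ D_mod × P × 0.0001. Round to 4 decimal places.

Periodic yield y = 0.036.
  t   CF        PV=CF/(1+0.036)^t    t·PV
  1        97.50        94.1120        94.1120
  2        97.50        90.8417       181.6833
  3        97.50        87.6850       263.0550
  4        97.50        84.6380       338.5522
  5        97.50        81.6969       408.4847
  6     1,097.50       887.6587     5,325.9520
  Σ                  1,326.6323     6,611.8392
P = 1,326.6323; D_Mac = 4.98393 yrs; D_mod = 4.81074 yrs.
DV01 ≈ 4.81074 × 1,326.6323 × 0.0001 = 0.638208.

€0.6382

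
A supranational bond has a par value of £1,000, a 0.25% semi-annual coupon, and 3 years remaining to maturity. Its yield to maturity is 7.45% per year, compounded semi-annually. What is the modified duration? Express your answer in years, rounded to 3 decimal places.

Periodic yield y = 0.03725. First find Macaulay duration:
  t   CF        PV=CF/(1+0.03725)^t    t·PV
  1         1.25         1.2051         1.2051
  2         1.25         1.1618         2.3237
  3         1.25         1.1201         3.3603
  4         1.25         1.0799         4.3195
  5         1.25         1.0411         5.2055
  6     1,001.25       803.9737     4,823.8425
  Σ                    809.5818     4,840.2566
P = 809.5818; Macaulay duration = 4,840.2566 / 809.5818 = 5.97871 half-year periods = 2.98936 years.
Modified duration = D_Mac / (1 + y) = 2.98936 / 1.03725 = 2.88200 years.

2.882 years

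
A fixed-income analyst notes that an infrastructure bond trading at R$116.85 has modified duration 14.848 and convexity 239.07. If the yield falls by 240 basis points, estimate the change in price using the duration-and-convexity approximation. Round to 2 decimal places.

+R$49.69

Duration effect: -D_mod·Δy = -14.848 × (-0.024) = +0.356352
Convexity effect: ½·C·(Δy)² = 0.5 × 239.07 × (-0.024)² = +0.06885216
ΔP/P ≈ +0.356352 + 0.06885216 = +0.42520416
ΔP ≈ 116.85 × (+0.42520416) = +49.685106096.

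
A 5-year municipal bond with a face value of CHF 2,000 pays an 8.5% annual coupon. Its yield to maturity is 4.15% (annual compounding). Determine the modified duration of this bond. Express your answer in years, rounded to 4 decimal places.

Periodic yield y = 0.0415. First find Macaulay duration:
  t   CF        PV=CF/(1+0.0415)^t    t·PV
  1       170.00       163.2261       163.2261
  2       170.00       156.7221       313.4443
  3       170.00       150.4773       451.4320
  4       170.00       144.4814       577.9254
  5     2,170.00     1,770.7749     8,853.8746
  Σ                  2,385.6819    10,359.9025
P = 2,385.6819; Macaulay duration = 10,359.9025 / 2,385.6819 = 4.34253 years.
Modified duration = D_Mac / (1 + y) = 4.34253 / 1.0415 = 4.16950 years.

4.1695 years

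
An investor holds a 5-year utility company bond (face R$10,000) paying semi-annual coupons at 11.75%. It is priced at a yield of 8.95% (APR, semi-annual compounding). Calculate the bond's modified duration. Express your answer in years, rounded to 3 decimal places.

3.811 years

Periodic yield y = 0.04475. First find Macaulay duration:
  t   CF        PV=CF/(1+0.04475)^t    t·PV
  1       587.50       562.3355       562.3355
  2       587.50       538.2489     1,076.4977
  3       587.50       515.1939     1,545.5818
  4       587.50       493.1265     1,972.5060
  5       587.50       472.0043     2,360.0216
  6       587.50       451.7869     2,710.7211
  7       587.50       432.4354     3,027.0476
  8       587.50       413.9128     3,311.3022
  9       587.50       396.1836     3,565.6521
  10   10,587.50     6,833.9158    68,339.1582
  Σ                 11,109.1435    88,470.8239
P = 11,109.1435; Macaulay duration = 88,470.8239 / 11,109.1435 = 7.96378 half-year periods = 3.98189 years.
Modified duration = D_Mac / (1 + y) = 3.98189 / 1.04475 = 3.81133 years.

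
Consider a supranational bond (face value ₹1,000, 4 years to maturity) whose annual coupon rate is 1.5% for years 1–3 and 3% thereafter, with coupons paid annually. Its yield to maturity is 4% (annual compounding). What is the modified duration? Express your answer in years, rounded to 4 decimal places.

Periodic yield y = 0.04. First find Macaulay duration:
  t   CF        PV=CF/(1+0.04)^t    t·PV
  1        15.00        14.4231        14.4231
  2        15.00        13.8683        27.7367
  3        15.00        13.3349        40.0048
  4     1,030.00       880.4483     3,521.7933
  Σ                    922.0747     3,603.9579
P = 922.0747; Macaulay duration = 3,603.9579 / 922.0747 = 3.90853 years.
Modified duration = D_Mac / (1 + y) = 3.90853 / 1.04 = 3.75820 years.

3.7582 years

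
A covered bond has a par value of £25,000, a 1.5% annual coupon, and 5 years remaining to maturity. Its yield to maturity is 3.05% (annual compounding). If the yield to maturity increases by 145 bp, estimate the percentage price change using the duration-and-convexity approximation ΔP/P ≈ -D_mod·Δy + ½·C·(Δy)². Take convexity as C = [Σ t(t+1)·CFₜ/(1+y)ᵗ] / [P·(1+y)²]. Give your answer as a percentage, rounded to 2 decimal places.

With y = 0.0305:
  t   CF        PV=CF/(1+0.0305)^t    t·PV        t(t+1)·PV
  1       375.00       363.9010       363.9010         727.8020
  2       375.00       353.1305       706.2611       2,118.7832
  3       375.00       342.6788     1,028.0365       4,112.1460
  4       375.00       332.5365     1,330.1459       6,650.7294
  5    25,375.00    21,835.6473   109,178.2364     655,069.4184
  Σ                 23,227.8941   112,606.5809     668,678.8791
P = 23,227.8941; D_Mac = 4.84790 yrs; D_mod = 4.70442 yrs; C = 27.10889.
Duration effect: -4.70442 × (+0.0145) = -0.068214
Convexity effect: 0.5 × 27.10889 × (0.0145)² = +0.0028498
ΔP/P ≈ -0.068214 + 0.0028498 = -0.065364 = -6.5364%.

-6.54%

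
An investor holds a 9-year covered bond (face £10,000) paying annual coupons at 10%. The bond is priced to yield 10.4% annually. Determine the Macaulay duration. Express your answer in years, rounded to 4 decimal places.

6.3024 years

Periodic yield y = 0.104. Discount each cash flow and weight by its year:
  t   CF        PV=CF/(1+0.104)^t    t·PV
  1     1,000.00       905.7971       905.7971
  2     1,000.00       820.4684     1,640.9368
  3     1,000.00       743.1779     2,229.5337
  4     1,000.00       673.1684     2,692.6735
  5     1,000.00       609.7540     3,048.7698
  6     1,000.00       552.3134     3,313.8802
  7     1,000.00       500.2839     3,501.9870
  8     1,000.00       453.1557     3,625.2453
  9    11,000.00     4,515.1380    40,636.2416
  Σ                  9,773.2566    61,595.0650
Price P = Σ PV = 9,773.2566.
Macaulay duration = Σ(t·PV) / P = 61,595.0650 / 9,773.2566 = 6.30241 years.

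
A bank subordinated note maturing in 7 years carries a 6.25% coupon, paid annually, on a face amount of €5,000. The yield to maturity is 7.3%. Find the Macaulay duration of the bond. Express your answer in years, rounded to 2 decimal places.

5.84 years

Periodic yield y = 0.073. Discount each cash flow and weight by its year:
  t   CF        PV=CF/(1+0.073)^t    t·PV
  1       312.50       291.2395       291.2395
  2       312.50       271.4255       542.8509
  3       312.50       252.9594       758.8783
  4       312.50       235.7497       942.9988
  5       312.50       219.7108     1,098.5540
  6       312.50       204.7631     1,228.5786
  7     5,312.50     3,244.1497    22,709.0481
  Σ                  4,719.9977    27,572.1481
Price P = Σ PV = 4,719.9977.
Macaulay duration = Σ(t·PV) / P = 27,572.1481 / 4,719.9977 = 5.84156 years.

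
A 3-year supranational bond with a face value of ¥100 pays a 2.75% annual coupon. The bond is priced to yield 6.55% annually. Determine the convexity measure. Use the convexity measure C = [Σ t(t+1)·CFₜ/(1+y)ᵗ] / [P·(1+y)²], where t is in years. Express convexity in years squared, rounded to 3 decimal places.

10.175

With y = 0.0655:
  t   CF        PV=CF/(1+0.0655)^t    t·PV        t(t+1)·PV
  1         2.75         2.5809         2.5809           5.1619
  2         2.75         2.4223         4.8446          14.5337
  3       102.75        84.9418       254.8254       1,019.3016
  Σ                     89.9450       262.2509       1,038.9972
P = 89.9450.
Convexity = Σ t(t+1)·PV / [P·(1+y)²] = 1,038.9972 / (89.9450 × 1.135290) = 10.17490.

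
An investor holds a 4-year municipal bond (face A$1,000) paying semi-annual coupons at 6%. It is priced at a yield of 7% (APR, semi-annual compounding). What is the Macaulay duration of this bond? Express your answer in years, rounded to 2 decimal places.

3.61 years

Periodic yield y = 0.035. Discount each cash flow and weight by its period:
  t   CF        PV=CF/(1+0.035)^t    t·PV
  1        30.00        28.9855        28.9855
  2        30.00        28.0053        56.0106
  3        30.00        27.0583        81.1748
  4        30.00        26.1433       104.5731
  5        30.00        25.2592       126.2960
  6        30.00        24.4050       146.4301
  7        30.00        23.5797       165.0581
  8     1,030.00       782.1939     6,257.5512
  Σ                    965.6302     6,966.0795
Price P = Σ PV = 965.6302.
Macaulay duration = Σ(t·PV) / P = 6,966.0795 / 965.6302 = 7.21402 half-year periods.
In years: 7.21402 / 2 = 3.60701 years.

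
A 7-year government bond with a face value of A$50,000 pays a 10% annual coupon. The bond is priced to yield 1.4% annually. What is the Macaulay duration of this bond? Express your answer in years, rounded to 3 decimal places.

Periodic yield y = 0.014. Discount each cash flow and weight by its year:
  t   CF        PV=CF/(1+0.014)^t    t·PV
  1     5,000.00     4,930.9665     4,930.9665
  2     5,000.00     4,862.8861     9,725.7721
  3     5,000.00     4,795.7456    14,387.2369
  4     5,000.00     4,729.5322    18,918.1287
  5     5,000.00     4,664.2329    23,321.1646
  6     5,000.00     4,599.8352    27,599.0113
  7    55,000.00    49,899.5931   349,297.1519
  Σ                 78,482.7916   448,179.4320
Price P = Σ PV = 78,482.7916.
Macaulay duration = Σ(t·PV) / P = 448,179.4320 / 78,482.7916 = 5.71054 years.

5.711 years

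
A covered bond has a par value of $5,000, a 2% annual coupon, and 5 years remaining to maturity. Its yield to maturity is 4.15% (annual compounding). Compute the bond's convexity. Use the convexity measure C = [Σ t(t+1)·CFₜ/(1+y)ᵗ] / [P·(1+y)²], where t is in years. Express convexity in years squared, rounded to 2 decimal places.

With y = 0.0415:
  t   CF        PV=CF/(1+0.0415)^t    t·PV        t(t+1)·PV
  1       100.00        96.0154        96.0154         192.0307
  2       100.00        92.1895       184.3790         553.1370
  3       100.00        88.5161       265.5482       1,062.1930
  4       100.00        84.9890       339.9561       1,699.7807
  5     5,100.00     4,161.7291    20,808.6454     124,851.8723
  Σ                  4,523.4391    21,694.5441     128,359.0137
P = 4,523.4391.
Convexity = Σ t(t+1)·PV / [P·(1+y)²] = 128,359.0137 / (4,523.4391 × 1.084722) = 26.16008.

26.16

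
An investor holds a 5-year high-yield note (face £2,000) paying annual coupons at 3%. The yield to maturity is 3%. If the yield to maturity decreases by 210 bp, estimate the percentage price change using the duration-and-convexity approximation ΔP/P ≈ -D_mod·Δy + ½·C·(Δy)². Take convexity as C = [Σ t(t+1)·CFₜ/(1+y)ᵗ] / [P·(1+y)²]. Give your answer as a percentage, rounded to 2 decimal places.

+10.19%

With y = 0.03:
  t   CF        PV=CF/(1+0.03)^t    t·PV        t(t+1)·PV
  1        60.00        58.2524        58.2524         116.5049
  2        60.00        56.5558       113.1115         339.3345
  3        60.00        54.9085       164.7255         658.9020
  4        60.00        53.3092       213.2369       1,066.1845
  5     2,060.00     1,776.9741     8,884.8705      53,309.2229
  Σ                  2,000.0000     9,434.1968      55,490.1487
P = 2,000.0000; D_Mac = 4.71710 yrs; D_mod = 4.57971 yrs; C = 26.15239.
Duration effect: -4.57971 × (-0.021) = +0.096174
Convexity effect: 0.5 × 26.15239 × (-0.021)² = +0.0057666
ΔP/P ≈ +0.096174 + 0.0057666 = +0.101940 = +10.1940%.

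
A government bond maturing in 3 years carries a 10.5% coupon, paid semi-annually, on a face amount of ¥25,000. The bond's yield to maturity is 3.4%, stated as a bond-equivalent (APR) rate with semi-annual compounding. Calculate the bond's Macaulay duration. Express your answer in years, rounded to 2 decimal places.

2.68 years

Periodic yield y = 0.017. Discount each cash flow and weight by its period:
  t   CF        PV=CF/(1+0.017)^t    t·PV
  1     1,312.50     1,290.5605     1,290.5605
  2     1,312.50     1,268.9877     2,537.9754
  3     1,312.50     1,247.7755     3,743.3265
  4     1,312.50     1,226.9179     4,907.6716
  5     1,312.50     1,206.4089     6,032.0447
  6    26,312.50    23,781.3440   142,688.0642
  Σ                 30,021.9945   161,199.6428
Price P = Σ PV = 30,021.9945.
Macaulay duration = Σ(t·PV) / P = 161,199.6428 / 30,021.9945 = 5.36938 half-year periods.
In years: 5.36938 / 2 = 2.68469 years.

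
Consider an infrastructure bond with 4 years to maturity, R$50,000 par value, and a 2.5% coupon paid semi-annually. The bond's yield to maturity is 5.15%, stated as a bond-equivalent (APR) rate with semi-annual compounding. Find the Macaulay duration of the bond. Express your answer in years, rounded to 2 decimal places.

Periodic yield y = 0.02575. Discount each cash flow and weight by its period:
  t   CF        PV=CF/(1+0.02575)^t    t·PV
  1       625.00       609.3103       609.3103
  2       625.00       594.0144     1,188.0288
  3       625.00       579.1025     1,737.3075
  4       625.00       564.5650     2,258.2598
  5       625.00       550.3924     2,751.9618
  6       625.00       536.5755     3,219.4532
  7       625.00       523.1056     3,661.7389
  8    50,625.00    41,307.8728   330,462.9825
  Σ                 45,264.9384   345,889.0427
Price P = Σ PV = 45,264.9384.
Macaulay duration = Σ(t·PV) / P = 345,889.0427 / 45,264.9384 = 7.64143 half-year periods.
In years: 7.64143 / 2 = 3.82072 years.

3.82 years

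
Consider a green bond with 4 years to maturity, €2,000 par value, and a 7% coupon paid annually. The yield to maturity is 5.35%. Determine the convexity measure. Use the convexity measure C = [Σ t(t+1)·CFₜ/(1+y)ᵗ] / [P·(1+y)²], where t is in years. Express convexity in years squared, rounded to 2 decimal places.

15.84

With y = 0.0535:
  t   CF        PV=CF/(1+0.0535)^t    t·PV        t(t+1)·PV
  1       140.00       132.8904       132.8904         265.7807
  2       140.00       126.1418       252.2836         756.8507
  3       140.00       119.7359       359.2077       1,436.8309
  4     2,140.00     1,737.3032     6,949.2127      34,746.0635
  Σ                  2,116.0712     7,693.5944      37,205.5258
P = 2,116.0712.
Convexity = Σ t(t+1)·PV / [P·(1+y)²] = 37,205.5258 / (2,116.0712 × 1.109862) = 15.84193.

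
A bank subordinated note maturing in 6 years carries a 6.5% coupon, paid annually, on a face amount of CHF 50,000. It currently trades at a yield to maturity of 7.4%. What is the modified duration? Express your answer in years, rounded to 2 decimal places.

Periodic yield y = 0.074. First find Macaulay duration:
  t   CF        PV=CF/(1+0.074)^t    t·PV
  1     3,250.00     3,026.0708     3,026.0708
  2     3,250.00     2,817.5705     5,635.1411
  3     3,250.00     2,623.4363     7,870.3088
  4     3,250.00     2,442.6781     9,770.7123
  5     3,250.00     2,274.3744    11,371.8719
  6    53,250.00    34,697.1596   208,182.9577
  Σ                 47,881.2896   245,857.0625
P = 47,881.2896; Macaulay duration = 245,857.0625 / 47,881.2896 = 5.13472 years.
Modified duration = D_Mac / (1 + y) = 5.13472 / 1.074 = 4.78093 years.

4.78 years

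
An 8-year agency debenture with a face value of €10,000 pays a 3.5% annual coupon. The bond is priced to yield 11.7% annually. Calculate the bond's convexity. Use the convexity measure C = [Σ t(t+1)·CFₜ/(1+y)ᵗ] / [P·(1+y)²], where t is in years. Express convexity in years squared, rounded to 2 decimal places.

With y = 0.117:
  t   CF        PV=CF/(1+0.117)^t    t·PV        t(t+1)·PV
  1       350.00       313.3393       313.3393         626.6786
  2       350.00       280.5186       561.0372       1,683.1117
  3       350.00       251.1357       753.4072       3,013.6289
  4       350.00       224.8306       899.3223       4,496.6113
  5       350.00       201.2807     1,006.4036       6,038.4216
  6       350.00       180.1976     1,081.1856       7,568.2993
  7       350.00       161.3228     1,129.2598       9,034.0785
  8    10,350.00     4,270.8564    34,166.8509     307,501.6577
  Σ                  5,883.4817    39,910.8059     339,962.4876
P = 5,883.4817.
Convexity = Σ t(t+1)·PV / [P·(1+y)²] = 339,962.4876 / (5,883.4817 × 1.247689) = 46.31165.

46.31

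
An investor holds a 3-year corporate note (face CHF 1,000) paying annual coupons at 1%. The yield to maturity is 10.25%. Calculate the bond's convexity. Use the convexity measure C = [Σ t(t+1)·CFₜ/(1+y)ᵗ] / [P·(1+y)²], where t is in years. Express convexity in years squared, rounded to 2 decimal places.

With y = 0.1025:
  t   CF        PV=CF/(1+0.1025)^t    t·PV        t(t+1)·PV
  1        10.00         9.0703         9.0703          18.1406
  2        10.00         8.2270        16.4540          49.3621
  3     1,010.00       753.6776     2,261.0327       9,044.1306
  Σ                    770.9749     2,286.5570       9,111.6333
P = 770.9749.
Convexity = Σ t(t+1)·PV / [P·(1+y)²] = 9,111.6333 / (770.9749 × 1.215506) = 9.72297.

9.72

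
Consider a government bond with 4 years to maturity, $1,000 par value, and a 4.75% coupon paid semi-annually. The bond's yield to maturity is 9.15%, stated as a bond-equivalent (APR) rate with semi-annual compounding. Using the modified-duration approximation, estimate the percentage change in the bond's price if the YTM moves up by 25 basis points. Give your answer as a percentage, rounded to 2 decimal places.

-0.87%

Periodic yield y = 0.04575. Modified duration first:
  t   CF        PV=CF/(1+0.04575)^t    t·PV
  1        23.75        22.7110        22.7110
  2        23.75        21.7174        43.4348
  3        23.75        20.7673        62.3019
  4        23.75        19.8588        79.4350
  5        23.75        18.9900        94.9498
  6        23.75        18.1592       108.9551
  7        23.75        17.3647       121.5532
  8     1,023.75       715.7658     5,726.1262
  Σ                    855.3341     6,259.4671
P = 855.3341; D_Mac = 7.31815 half-year periods = 3.65908 yrs; D_mod = 3.65908/(1+0.04575) = 3.49900 yrs.
ΔP/P ≈ -D_mod · Δy = -3.49900 × (+0.0025) = -0.008747 = -0.8747%.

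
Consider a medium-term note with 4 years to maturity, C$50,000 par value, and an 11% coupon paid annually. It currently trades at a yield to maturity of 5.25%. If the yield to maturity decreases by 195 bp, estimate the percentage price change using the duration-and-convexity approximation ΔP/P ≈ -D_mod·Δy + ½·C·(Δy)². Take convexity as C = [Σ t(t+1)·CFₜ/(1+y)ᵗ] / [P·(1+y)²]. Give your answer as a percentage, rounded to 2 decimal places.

+6.76%

With y = 0.0525:
  t   CF        PV=CF/(1+0.0525)^t    t·PV        t(t+1)·PV
  1     5,500.00     5,225.6532     5,225.6532      10,451.3064
  2     5,500.00     4,964.9912     9,929.9823      29,789.9470
  3     5,500.00     4,717.3313    14,151.9938      56,607.9753
  4    55,500.00    45,227.7065   180,910.8260     904,554.1298
  Σ                 60,135.6821   210,218.4553   1,001,403.3585
P = 60,135.6821; D_Mac = 3.49574 yrs; D_mod = 3.32136 yrs; C = 15.03255.
Duration effect: -3.32136 × (-0.0195) = +0.064767
Convexity effect: 0.5 × 15.03255 × (-0.0195)² = +0.0028581
ΔP/P ≈ +0.064767 + 0.0028581 = +0.067625 = +6.7625%.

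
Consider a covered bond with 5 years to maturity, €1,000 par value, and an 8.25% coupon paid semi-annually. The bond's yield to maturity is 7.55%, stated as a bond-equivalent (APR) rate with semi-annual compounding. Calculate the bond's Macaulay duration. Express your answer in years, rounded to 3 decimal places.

4.210 years

Periodic yield y = 0.03775. Discount each cash flow and weight by its period:
  t   CF        PV=CF/(1+0.03775)^t    t·PV
  1        41.25        39.7495        39.7495
  2        41.25        38.3035        76.6070
  3        41.25        36.9101       110.7304
  4        41.25        35.5675       142.2699
  5        41.25        34.2736       171.3682
  6        41.25        33.0269       198.1613
  7        41.25        31.8255       222.7783
  8        41.25        30.6678       245.3421
  9        41.25        29.5522       265.9695
  10    1,041.25       718.8323     7,188.3232
  Σ                  1,028.7088     8,661.2992
Price P = Σ PV = 1,028.7088.
Macaulay duration = Σ(t·PV) / P = 8,661.2992 / 1,028.7088 = 8.41958 half-year periods.
In years: 8.41958 / 2 = 4.20979 years.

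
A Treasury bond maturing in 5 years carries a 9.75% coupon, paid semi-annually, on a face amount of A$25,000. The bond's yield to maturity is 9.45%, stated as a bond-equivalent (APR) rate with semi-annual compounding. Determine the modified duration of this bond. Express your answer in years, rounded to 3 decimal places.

3.896 years

Periodic yield y = 0.04725. First find Macaulay duration:
  t   CF        PV=CF/(1+0.04725)^t    t·PV
  1     1,218.75     1,163.7622     1,163.7622
  2     1,218.75     1,111.2554     2,222.5108
  3     1,218.75     1,061.1176     3,183.3528
  4     1,218.75     1,013.2419     4,052.9677
  5     1,218.75       967.5263     4,837.6315
  6     1,218.75       923.8733     5,543.2398
  7     1,218.75       882.1898     6,175.3288
  8     1,218.75       842.3870     6,739.0963
  9     1,218.75       804.3801     7,239.4207
  10   26,218.75    16,523.7377   165,237.3769
  Σ                 25,293.4714   206,394.6877
P = 25,293.4714; Macaulay duration = 206,394.6877 / 25,293.4714 = 8.16000 half-year periods = 4.08000 years.
Modified duration = D_Mac / (1 + y) = 4.08000 / 1.04725 = 3.89592 years.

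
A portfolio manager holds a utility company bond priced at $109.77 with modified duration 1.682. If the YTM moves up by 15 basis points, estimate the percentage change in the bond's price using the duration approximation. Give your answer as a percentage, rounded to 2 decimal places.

Duration approximation: ΔP/P ≈ -D_mod · Δy = -1.682 × (+0.0015) = -0.002523.
As a percentage: -0.2523%.

-0.25%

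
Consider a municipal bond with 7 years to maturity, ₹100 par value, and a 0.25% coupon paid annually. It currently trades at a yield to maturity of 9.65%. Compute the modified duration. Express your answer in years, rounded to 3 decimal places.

Periodic yield y = 0.0965. First find Macaulay duration:
  t   CF        PV=CF/(1+0.0965)^t    t·PV
  1         0.25         0.2280         0.2280
  2         0.25         0.2079         0.4159
  3         0.25         0.1896         0.5689
  4         0.25         0.1729         0.6918
  5         0.25         0.1577         0.7886
  6         0.25         0.1438         0.8631
  7       100.25        52.6046       368.2324
  Σ                     53.7047       371.7886
P = 53.7047; Macaulay duration = 371.7886 / 53.7047 = 6.92283 years.
Modified duration = D_Mac / (1 + y) = 6.92283 / 1.0965 = 6.31357 years.

6.314 years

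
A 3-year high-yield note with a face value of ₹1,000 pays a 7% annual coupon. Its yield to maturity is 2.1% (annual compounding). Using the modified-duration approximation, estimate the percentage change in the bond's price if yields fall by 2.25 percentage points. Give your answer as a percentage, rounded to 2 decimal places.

Periodic yield y = 0.021. Modified duration first:
  t   CF        PV=CF/(1+0.021)^t    t·PV
  1        70.00        68.5602        68.5602
  2        70.00        67.1501       134.3002
  3     1,070.00     1,005.3252     3,015.9755
  Σ                  1,141.0355     3,218.8359
P = 1,141.0355; D_Mac = 2.82098 yrs; D_mod = 2.82098/(1+0.021) = 2.76296 yrs.
ΔP/P ≈ -D_mod · Δy = -2.76296 × (-0.0225) = +0.062167 = +6.2167%.

+6.22%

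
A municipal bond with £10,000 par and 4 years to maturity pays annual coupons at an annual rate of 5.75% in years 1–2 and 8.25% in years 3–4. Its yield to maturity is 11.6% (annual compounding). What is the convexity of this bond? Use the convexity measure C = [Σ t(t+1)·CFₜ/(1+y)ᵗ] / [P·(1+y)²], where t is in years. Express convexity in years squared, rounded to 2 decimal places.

14.13

With y = 0.116:
  t   CF        PV=CF/(1+0.116)^t    t·PV        t(t+1)·PV
  1       575.00       515.2330       515.2330       1,030.4659
  2       575.00       461.6783       923.3566       2,770.0698
  3       825.00       593.5555     1,780.6666       7,122.6665
  4    10,825.00     6,978.6453    27,914.5813     139,572.9064
  Σ                  8,549.1121    31,133.8375     150,496.1087
P = 8,549.1121.
Convexity = Σ t(t+1)·PV / [P·(1+y)²] = 150,496.1087 / (8,549.1121 × 1.245456) = 14.13435.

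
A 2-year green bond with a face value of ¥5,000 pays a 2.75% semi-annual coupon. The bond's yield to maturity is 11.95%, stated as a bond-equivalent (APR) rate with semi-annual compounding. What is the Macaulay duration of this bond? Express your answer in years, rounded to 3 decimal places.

1.955 years

Periodic yield y = 0.05975. Discount each cash flow and weight by its period:
  t   CF        PV=CF/(1+0.05975)^t    t·PV
  1        68.75        64.8738        64.8738
  2        68.75        61.2161       122.4323
  3        68.75        57.7647       173.2941
  4     5,068.75     4,018.7147    16,074.8586
  Σ                  4,202.5693    16,435.4587
Price P = Σ PV = 4,202.5693.
Macaulay duration = Σ(t·PV) / P = 16,435.4587 / 4,202.5693 = 3.91081 half-year periods.
In years: 3.91081 / 2 = 1.95541 years.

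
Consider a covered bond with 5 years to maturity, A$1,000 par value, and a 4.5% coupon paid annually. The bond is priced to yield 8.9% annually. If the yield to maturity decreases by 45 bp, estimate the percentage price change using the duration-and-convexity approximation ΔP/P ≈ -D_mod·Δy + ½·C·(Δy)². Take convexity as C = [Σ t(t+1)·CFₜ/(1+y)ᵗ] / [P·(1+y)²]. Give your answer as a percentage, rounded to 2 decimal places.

With y = 0.089:
  t   CF        PV=CF/(1+0.089)^t    t·PV        t(t+1)·PV
  1        45.00        41.3223        41.3223          82.6446
  2        45.00        37.9452        75.8904         227.6712
  3        45.00        34.8441       104.5322         418.1288
  4        45.00        31.9964       127.9856         639.9278
  5     1,045.00       682.3024     3,411.5119      20,469.0717
  Σ                    828.4104     3,761.2424      21,837.4441
P = 828.4104; D_Mac = 4.54031 yrs; D_mod = 4.16925 yrs; C = 22.22801.
Duration effect: -4.16925 × (-0.0045) = +0.018762
Convexity effect: 0.5 × 22.22801 × (-0.0045)² = +0.0002251
ΔP/P ≈ +0.018762 + 0.0002251 = +0.018987 = +1.8987%.

+1.90%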